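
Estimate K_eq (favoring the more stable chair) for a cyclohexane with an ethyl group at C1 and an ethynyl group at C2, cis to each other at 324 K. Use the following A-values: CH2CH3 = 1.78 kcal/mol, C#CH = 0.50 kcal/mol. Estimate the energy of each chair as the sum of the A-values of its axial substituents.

K ≈ 7.30

C1 and C2 have opposite parity, so for the cis isomer the two substituents are one axial and one equatorial in each chair.
Chair I (ethyl axial, ethynyl equatorial): E = 1.78 kcal/mol; chair II (ethyl equatorial, ethynyl axial): E = 0.50 kcal/mol.
ΔG = 1.28 kcal/mol between the two chairs.
K = exp(ΔG/RT) with R = 1.987×10⁻³ kcal mol⁻¹ K⁻¹ and T = 324 K gives K ≈ 7.3.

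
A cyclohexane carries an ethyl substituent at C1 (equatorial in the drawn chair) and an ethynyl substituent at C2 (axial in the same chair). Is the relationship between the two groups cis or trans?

C1 and C2 have opposite parity, so their axial bonds point in opposite directions.
With opposite-parity carbons, two substituents on the same face are one axial and one equatorial; opposite faces give both axial or both equatorial.
Here the groups are equatorial/axial → same face → cis.

cis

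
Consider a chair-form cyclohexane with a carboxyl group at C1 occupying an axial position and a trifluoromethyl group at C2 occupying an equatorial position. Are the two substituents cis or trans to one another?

cis

C1 and C2 have opposite parity, so their axial bonds point in opposite directions.
With opposite-parity carbons, two substituents on the same face are one axial and one equatorial; opposite faces give both axial or both equatorial.
Here the groups are axial/equatorial → same face → cis.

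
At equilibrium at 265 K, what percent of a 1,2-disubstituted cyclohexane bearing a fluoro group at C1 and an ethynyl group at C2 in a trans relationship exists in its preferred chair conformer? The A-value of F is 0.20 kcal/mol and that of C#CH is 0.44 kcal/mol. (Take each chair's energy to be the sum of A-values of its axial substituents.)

77.1%

C1 and C2 have opposite parity, so for the trans isomer the two substituents are e,e in one chair and a,a in the other.
Chair I (fluoro axial, ethynyl axial): E = 0.64 kcal/mol; chair II (fluoro equatorial, ethynyl equatorial): E = 0.00 kcal/mol.
ΔG = 0.64 kcal/mol between the two chairs.
K = exp(ΔG/RT) with R = 1.987×10⁻³ kcal mol⁻¹ K⁻¹ and T = 265 K gives K ≈ 3.37.
Fraction in the lower-energy chair = K/(K+1) = 77.1%.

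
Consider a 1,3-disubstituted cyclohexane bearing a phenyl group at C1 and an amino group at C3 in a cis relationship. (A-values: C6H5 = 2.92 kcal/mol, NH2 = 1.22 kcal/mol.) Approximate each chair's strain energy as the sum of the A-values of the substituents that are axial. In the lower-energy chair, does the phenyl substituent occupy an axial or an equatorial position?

C1 and C3 have the same parity, so for the cis isomer the two substituents are e,e in one chair and a,a in the other.
Chair I (phenyl axial, amino axial): E = 4.14 kcal/mol.
Chair II (phenyl equatorial, amino equatorial): E = 0.00 kcal/mol.
Chair II is the more stable (lower-energy) conformer, and in that chair the phenyl group is equatorial.

equatorial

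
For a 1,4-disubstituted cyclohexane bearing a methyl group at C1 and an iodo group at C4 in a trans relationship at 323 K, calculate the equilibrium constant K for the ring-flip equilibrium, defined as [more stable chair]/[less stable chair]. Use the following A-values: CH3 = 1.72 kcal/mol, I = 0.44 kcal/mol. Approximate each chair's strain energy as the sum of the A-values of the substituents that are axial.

K ≈ 28.9

C1 and C4 have opposite parity, so for the trans isomer the two substituents are e,e in one chair and a,a in the other.
Chair I (methyl axial, iodo axial): E = 2.16 kcal/mol; chair II (methyl equatorial, iodo equatorial): E = 0.00 kcal/mol.
ΔG = 2.16 kcal/mol between the two chairs.
K = exp(ΔG/RT) with R = 1.987×10⁻³ kcal mol⁻¹ K⁻¹ and T = 323 K gives K ≈ 28.9.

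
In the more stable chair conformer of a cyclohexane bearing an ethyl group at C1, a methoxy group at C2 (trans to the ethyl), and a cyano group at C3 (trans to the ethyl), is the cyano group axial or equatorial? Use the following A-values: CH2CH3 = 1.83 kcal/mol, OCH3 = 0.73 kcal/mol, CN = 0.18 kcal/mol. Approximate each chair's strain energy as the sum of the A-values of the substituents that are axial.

axial

Chair I (ethyl axial, methoxy axial, cyano equatorial): E = 2.56 kcal/mol.
Chair II (ethyl equatorial, methoxy equatorial, cyano axial): E = 0.18 kcal/mol.
Chair II is the more stable (lower-energy) conformer, and in that chair the cyano group is axial.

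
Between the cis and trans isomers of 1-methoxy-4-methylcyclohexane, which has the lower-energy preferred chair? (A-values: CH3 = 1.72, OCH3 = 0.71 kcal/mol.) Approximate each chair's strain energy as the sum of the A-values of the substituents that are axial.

trans

At 1,4 positions (parity opposite): cis → (a,e or e,a); trans → (e,e or a,a).
Best chair for cis: E = 0.71 kcal/mol; best chair for trans: E = 0.00 kcal/mol.
The trans isomer is lower by 0.71 kcal/mol.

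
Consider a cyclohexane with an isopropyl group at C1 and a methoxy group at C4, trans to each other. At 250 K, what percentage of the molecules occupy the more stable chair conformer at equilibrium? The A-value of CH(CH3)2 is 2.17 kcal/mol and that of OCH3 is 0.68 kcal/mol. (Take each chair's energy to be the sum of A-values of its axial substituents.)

99.7%

C1 and C4 have opposite parity, so for the trans isomer the two substituents are e,e in one chair and a,a in the other.
Chair I (isopropyl axial, methoxy axial): E = 2.85 kcal/mol; chair II (isopropyl equatorial, methoxy equatorial): E = 0.00 kcal/mol.
ΔG = 2.85 kcal/mol between the two chairs.
K = exp(ΔG/RT) with R = 1.987×10⁻³ kcal mol⁻¹ K⁻¹ and T = 250 K gives K ≈ 310.
Fraction in the lower-energy chair = K/(K+1) = 99.7%.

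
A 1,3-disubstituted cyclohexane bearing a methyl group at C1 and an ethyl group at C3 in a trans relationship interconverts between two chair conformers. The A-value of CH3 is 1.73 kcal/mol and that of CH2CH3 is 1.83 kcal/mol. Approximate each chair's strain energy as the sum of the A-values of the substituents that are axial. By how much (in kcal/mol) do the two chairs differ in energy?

C1 and C3 have the same parity, so for the trans isomer the two substituents are one axial and one equatorial in each chair.
Chair I (methyl axial, ethyl equatorial): E = 1.73 kcal/mol.
Chair II (methyl equatorial, ethyl axial): E = 1.83 kcal/mol.
ΔE = 1.83 − 1.73 = 0.10 kcal/mol; chair I is more stable.

0.10 kcal/mol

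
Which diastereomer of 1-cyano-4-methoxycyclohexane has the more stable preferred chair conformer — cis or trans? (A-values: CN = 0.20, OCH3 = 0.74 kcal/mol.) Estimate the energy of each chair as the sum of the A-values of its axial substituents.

At 1,4 positions (parity opposite): cis → (a,e or e,a); trans → (e,e or a,a).
Best chair for cis: E = 0.20 kcal/mol; best chair for trans: E = 0.00 kcal/mol.
The trans isomer is lower by 0.20 kcal/mol.

trans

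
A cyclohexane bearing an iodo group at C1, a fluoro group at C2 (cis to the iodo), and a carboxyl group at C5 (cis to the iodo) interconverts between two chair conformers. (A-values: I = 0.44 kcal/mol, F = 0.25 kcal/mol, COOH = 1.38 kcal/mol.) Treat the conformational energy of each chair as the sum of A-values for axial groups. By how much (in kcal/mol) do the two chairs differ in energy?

1.57 kcal/mol

Chair I (iodo axial, fluoro equatorial, carboxyl axial): E = 1.82 kcal/mol.
Chair II (iodo equatorial, fluoro axial, carboxyl equatorial): E = 0.25 kcal/mol.
ΔE = 1.82 − 0.25 = 1.57 kcal/mol; chair II is more stable.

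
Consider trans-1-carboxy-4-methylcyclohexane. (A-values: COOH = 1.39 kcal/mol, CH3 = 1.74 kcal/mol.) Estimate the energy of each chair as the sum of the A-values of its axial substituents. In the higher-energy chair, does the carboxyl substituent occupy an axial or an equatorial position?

axial

C1 and C4 have opposite parity, so for the trans isomer the two substituents are e,e in one chair and a,a in the other.
Chair I (carboxyl axial, methyl axial): E = 3.13 kcal/mol.
Chair II (carboxyl equatorial, methyl equatorial): E = 0.00 kcal/mol.
Chair I is the less stable (higher-energy) conformer, and in that chair the carboxyl group is axial.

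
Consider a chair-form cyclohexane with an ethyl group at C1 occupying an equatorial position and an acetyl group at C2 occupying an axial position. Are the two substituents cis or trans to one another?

cis

C1 and C2 have opposite parity, so their axial bonds point in opposite directions.
With opposite-parity carbons, two substituents on the same face are one axial and one equatorial; opposite faces give both axial or both equatorial.
Here the groups are equatorial/axial → same face → cis.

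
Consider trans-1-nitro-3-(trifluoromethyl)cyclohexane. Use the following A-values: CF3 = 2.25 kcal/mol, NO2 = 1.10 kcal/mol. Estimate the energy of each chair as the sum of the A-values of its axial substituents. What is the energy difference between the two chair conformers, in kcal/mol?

C1 and C3 have the same parity, so for the trans isomer the two substituents are one axial and one equatorial in each chair.
Chair I (trifluoromethyl axial, nitro equatorial): E = 2.25 kcal/mol.
Chair II (trifluoromethyl equatorial, nitro axial): E = 1.10 kcal/mol.
ΔE = 2.25 − 1.10 = 1.15 kcal/mol; chair II is more stable.

1.15 kcal/mol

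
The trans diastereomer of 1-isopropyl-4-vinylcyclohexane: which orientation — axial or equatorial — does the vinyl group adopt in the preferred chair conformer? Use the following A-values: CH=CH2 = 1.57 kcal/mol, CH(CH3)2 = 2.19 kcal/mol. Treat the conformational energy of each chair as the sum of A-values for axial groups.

equatorial

C1 and C4 have opposite parity, so for the trans isomer the two substituents are e,e in one chair and a,a in the other.
Chair I (vinyl axial, isopropyl axial): E = 3.76 kcal/mol.
Chair II (vinyl equatorial, isopropyl equatorial): E = 0.00 kcal/mol.
Chair II is the more stable (lower-energy) conformer, and in that chair the vinyl group is equatorial.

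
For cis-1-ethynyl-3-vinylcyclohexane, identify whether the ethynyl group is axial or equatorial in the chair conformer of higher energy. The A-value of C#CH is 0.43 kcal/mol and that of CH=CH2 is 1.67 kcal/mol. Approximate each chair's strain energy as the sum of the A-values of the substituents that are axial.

C1 and C3 have the same parity, so for the cis isomer the two substituents are e,e in one chair and a,a in the other.
Chair I (ethynyl axial, vinyl axial): E = 2.10 kcal/mol.
Chair II (ethynyl equatorial, vinyl equatorial): E = 0.00 kcal/mol.
Chair I is the less stable (higher-energy) conformer, and in that chair the ethynyl group is axial.

axial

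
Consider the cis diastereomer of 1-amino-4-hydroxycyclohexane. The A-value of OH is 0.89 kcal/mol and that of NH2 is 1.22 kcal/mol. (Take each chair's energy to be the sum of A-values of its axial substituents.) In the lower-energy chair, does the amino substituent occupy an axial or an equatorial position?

equatorial

C1 and C4 have opposite parity, so for the cis isomer the two substituents are one axial and one equatorial in each chair.
Chair I (hydroxyl axial, amino equatorial): E = 0.89 kcal/mol.
Chair II (hydroxyl equatorial, amino axial): E = 1.22 kcal/mol.
Chair I is the more stable (lower-energy) conformer, and in that chair the amino group is equatorial.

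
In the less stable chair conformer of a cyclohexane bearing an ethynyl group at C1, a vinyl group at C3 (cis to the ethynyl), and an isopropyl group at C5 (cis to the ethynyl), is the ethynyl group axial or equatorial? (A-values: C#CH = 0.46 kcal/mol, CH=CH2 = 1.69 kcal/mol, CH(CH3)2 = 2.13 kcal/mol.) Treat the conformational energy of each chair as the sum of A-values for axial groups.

Chair I (ethynyl axial, vinyl axial, isopropyl axial): E = 4.28 kcal/mol.
Chair II (ethynyl equatorial, vinyl equatorial, isopropyl equatorial): E = 0.00 kcal/mol.
Chair I is the less stable (higher-energy) conformer, and in that chair the ethynyl group is axial.

axial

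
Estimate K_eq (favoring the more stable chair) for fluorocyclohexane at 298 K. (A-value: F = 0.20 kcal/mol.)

One chair has the fluoro group axial (E = 0.20 kcal/mol) and the other has it equatorial (E = 0).
ΔG = 0.20 kcal/mol between the two chairs.
K = exp(ΔG/RT) with R = 1.987×10⁻³ kcal mol⁻¹ K⁻¹ and T = 298 K gives K ≈ 1.4.

K ≈ 1.40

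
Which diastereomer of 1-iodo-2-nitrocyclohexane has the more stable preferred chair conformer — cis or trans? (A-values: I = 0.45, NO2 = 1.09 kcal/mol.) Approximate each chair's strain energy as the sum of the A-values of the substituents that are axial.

trans

At 1,2 positions (parity opposite): cis → (a,e or e,a); trans → (e,e or a,a).
Best chair for cis: E = 0.45 kcal/mol; best chair for trans: E = 0.00 kcal/mol.
The trans isomer is lower by 0.45 kcal/mol.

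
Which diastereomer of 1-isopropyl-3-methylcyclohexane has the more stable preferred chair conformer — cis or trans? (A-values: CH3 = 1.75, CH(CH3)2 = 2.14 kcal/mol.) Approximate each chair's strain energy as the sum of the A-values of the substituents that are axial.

cis

At 1,3 positions (parity same): cis → (e,e or a,a); trans → (a,e or e,a).
Best chair for cis: E = 0.00 kcal/mol; best chair for trans: E = 1.75 kcal/mol.
The cis isomer is lower by 1.75 kcal/mol.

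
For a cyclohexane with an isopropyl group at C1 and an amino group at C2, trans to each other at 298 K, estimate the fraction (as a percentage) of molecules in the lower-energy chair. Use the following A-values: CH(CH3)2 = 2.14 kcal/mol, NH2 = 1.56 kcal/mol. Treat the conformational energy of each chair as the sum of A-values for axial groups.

C1 and C2 have opposite parity, so for the trans isomer the two substituents are e,e in one chair and a,a in the other.
Chair I (isopropyl axial, amino axial): E = 3.70 kcal/mol; chair II (isopropyl equatorial, amino equatorial): E = 0.00 kcal/mol.
ΔG = 3.70 kcal/mol between the two chairs.
K = exp(ΔG/RT) with R = 1.987×10⁻³ kcal mol⁻¹ K⁻¹ and T = 298 K gives K ≈ 517.
Fraction in the lower-energy chair = K/(K+1) = 99.8%.

99.8%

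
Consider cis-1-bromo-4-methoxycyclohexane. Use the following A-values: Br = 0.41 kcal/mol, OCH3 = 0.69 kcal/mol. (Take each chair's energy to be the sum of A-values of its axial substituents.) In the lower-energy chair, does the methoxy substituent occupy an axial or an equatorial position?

C1 and C4 have opposite parity, so for the cis isomer the two substituents are one axial and one equatorial in each chair.
Chair I (bromo axial, methoxy equatorial): E = 0.41 kcal/mol.
Chair II (bromo equatorial, methoxy axial): E = 0.69 kcal/mol.
Chair I is the more stable (lower-energy) conformer, and in that chair the methoxy group is equatorial.

equatorial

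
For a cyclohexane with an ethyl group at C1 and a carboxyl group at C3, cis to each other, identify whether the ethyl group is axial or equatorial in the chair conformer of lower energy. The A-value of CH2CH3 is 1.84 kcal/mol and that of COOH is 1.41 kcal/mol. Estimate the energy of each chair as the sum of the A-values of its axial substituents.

C1 and C3 have the same parity, so for the cis isomer the two substituents are e,e in one chair and a,a in the other.
Chair I (ethyl axial, carboxyl axial): E = 3.25 kcal/mol.
Chair II (ethyl equatorial, carboxyl equatorial): E = 0.00 kcal/mol.
Chair II is the more stable (lower-energy) conformer, and in that chair the ethyl group is equatorial.

equatorial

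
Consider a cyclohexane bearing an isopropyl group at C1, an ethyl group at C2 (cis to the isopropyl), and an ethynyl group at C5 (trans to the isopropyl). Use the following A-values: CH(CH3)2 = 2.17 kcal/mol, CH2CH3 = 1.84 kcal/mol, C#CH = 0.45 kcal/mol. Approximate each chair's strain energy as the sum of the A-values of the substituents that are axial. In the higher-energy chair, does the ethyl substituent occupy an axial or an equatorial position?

Chair I (isopropyl axial, ethyl equatorial, ethynyl equatorial): E = 2.17 kcal/mol.
Chair II (isopropyl equatorial, ethyl axial, ethynyl axial): E = 2.29 kcal/mol.
Chair II is the less stable (higher-energy) conformer, and in that chair the ethyl group is axial.

axial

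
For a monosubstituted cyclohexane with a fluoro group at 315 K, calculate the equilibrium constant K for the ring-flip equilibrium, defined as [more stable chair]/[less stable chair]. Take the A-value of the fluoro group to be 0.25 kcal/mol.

One chair has the fluoro group axial (E = 0.25 kcal/mol) and the other has it equatorial (E = 0).
ΔG = 0.25 kcal/mol between the two chairs.
K = exp(ΔG/RT) with R = 1.987×10⁻³ kcal mol⁻¹ K⁻¹ and T = 315 K gives K ≈ 1.49.

K ≈ 1.49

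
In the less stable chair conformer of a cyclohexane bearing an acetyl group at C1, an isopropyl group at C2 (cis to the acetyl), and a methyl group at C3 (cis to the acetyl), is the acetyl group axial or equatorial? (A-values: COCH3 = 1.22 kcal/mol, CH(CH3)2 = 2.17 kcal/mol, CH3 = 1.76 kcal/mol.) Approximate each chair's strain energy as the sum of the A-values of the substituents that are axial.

Chair I (acetyl axial, isopropyl equatorial, methyl axial): E = 2.98 kcal/mol.
Chair II (acetyl equatorial, isopropyl axial, methyl equatorial): E = 2.17 kcal/mol.
Chair I is the less stable (higher-energy) conformer, and in that chair the acetyl group is axial.

axial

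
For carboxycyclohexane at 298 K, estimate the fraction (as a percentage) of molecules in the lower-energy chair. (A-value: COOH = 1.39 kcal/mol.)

One chair has the carboxyl group axial (E = 1.39 kcal/mol) and the other has it equatorial (E = 0).
ΔG = 1.39 kcal/mol between the two chairs.
K = exp(ΔG/RT) with R = 1.987×10⁻³ kcal mol⁻¹ K⁻¹ and T = 298 K gives K ≈ 10.5.
Fraction in the lower-energy chair = K/(K+1) = 91.3%.

91.3%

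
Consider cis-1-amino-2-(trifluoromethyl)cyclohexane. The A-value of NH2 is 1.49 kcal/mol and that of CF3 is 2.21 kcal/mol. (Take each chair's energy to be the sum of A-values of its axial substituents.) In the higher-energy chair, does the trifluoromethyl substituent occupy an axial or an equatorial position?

axial

C1 and C2 have opposite parity, so for the cis isomer the two substituents are one axial and one equatorial in each chair.
Chair I (amino axial, trifluoromethyl equatorial): E = 1.49 kcal/mol.
Chair II (amino equatorial, trifluoromethyl axial): E = 2.21 kcal/mol.
Chair II is the less stable (higher-energy) conformer, and in that chair the trifluoromethyl group is axial.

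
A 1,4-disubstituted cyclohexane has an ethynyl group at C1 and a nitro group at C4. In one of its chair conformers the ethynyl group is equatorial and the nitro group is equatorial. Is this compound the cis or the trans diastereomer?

C1 and C4 have opposite parity, so their axial bonds point in opposite directions.
With opposite-parity carbons, two substituents on the same face are one axial and one equatorial; opposite faces give both axial or both equatorial.
Here the groups are equatorial/equatorial → opposite face → trans.

trans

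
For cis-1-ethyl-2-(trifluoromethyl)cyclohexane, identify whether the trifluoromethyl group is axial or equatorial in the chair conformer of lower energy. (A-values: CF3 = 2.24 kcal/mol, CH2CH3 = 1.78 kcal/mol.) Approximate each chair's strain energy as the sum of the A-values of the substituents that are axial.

C1 and C2 have opposite parity, so for the cis isomer the two substituents are one axial and one equatorial in each chair.
Chair I (trifluoromethyl axial, ethyl equatorial): E = 2.24 kcal/mol.
Chair II (trifluoromethyl equatorial, ethyl axial): E = 1.78 kcal/mol.
Chair II is the more stable (lower-energy) conformer, and in that chair the trifluoromethyl group is equatorial.

equatorial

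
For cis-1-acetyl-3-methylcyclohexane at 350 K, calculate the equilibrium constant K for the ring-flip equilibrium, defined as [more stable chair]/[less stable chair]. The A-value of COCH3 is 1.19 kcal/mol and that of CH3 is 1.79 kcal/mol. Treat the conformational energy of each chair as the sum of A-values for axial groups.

K ≈ 72.6

C1 and C3 have the same parity, so for the cis isomer the two substituents are e,e in one chair and a,a in the other.
Chair I (acetyl axial, methyl axial): E = 2.98 kcal/mol; chair II (acetyl equatorial, methyl equatorial): E = 0.00 kcal/mol.
ΔG = 2.98 kcal/mol between the two chairs.
K = exp(ΔG/RT) with R = 1.987×10⁻³ kcal mol⁻¹ K⁻¹ and T = 350 K gives K ≈ 72.6.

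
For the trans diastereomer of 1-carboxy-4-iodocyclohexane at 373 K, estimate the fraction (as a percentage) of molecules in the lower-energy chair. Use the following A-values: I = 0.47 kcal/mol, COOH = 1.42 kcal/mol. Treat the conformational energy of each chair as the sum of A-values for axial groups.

C1 and C4 have opposite parity, so for the trans isomer the two substituents are e,e in one chair and a,a in the other.
Chair I (iodo axial, carboxyl axial): E = 1.89 kcal/mol; chair II (iodo equatorial, carboxyl equatorial): E = 0.00 kcal/mol.
ΔG = 1.89 kcal/mol between the two chairs.
K = exp(ΔG/RT) with R = 1.987×10⁻³ kcal mol⁻¹ K⁻¹ and T = 373 K gives K ≈ 12.8.
Fraction in the lower-energy chair = K/(K+1) = 92.8%.

92.8%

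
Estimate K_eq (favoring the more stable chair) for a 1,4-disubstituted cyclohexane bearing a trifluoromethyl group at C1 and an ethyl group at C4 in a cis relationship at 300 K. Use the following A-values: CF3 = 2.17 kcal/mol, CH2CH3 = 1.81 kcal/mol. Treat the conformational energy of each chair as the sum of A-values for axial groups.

K ≈ 1.83

C1 and C4 have opposite parity, so for the cis isomer the two substituents are one axial and one equatorial in each chair.
Chair I (trifluoromethyl axial, ethyl equatorial): E = 2.17 kcal/mol; chair II (trifluoromethyl equatorial, ethyl axial): E = 1.81 kcal/mol.
ΔG = 0.36 kcal/mol between the two chairs.
K = exp(ΔG/RT) with R = 1.987×10⁻³ kcal mol⁻¹ K⁻¹ and T = 300 K gives K ≈ 1.83.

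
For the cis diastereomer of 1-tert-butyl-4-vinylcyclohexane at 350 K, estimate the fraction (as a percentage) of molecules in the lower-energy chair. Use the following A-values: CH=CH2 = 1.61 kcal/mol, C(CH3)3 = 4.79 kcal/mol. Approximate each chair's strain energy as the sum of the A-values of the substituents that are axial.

C1 and C4 have opposite parity, so for the cis isomer the two substituents are one axial and one equatorial in each chair.
Chair I (vinyl axial, tert-butyl equatorial): E = 1.61 kcal/mol; chair II (vinyl equatorial, tert-butyl axial): E = 4.79 kcal/mol.
ΔG = 3.18 kcal/mol between the two chairs.
K = exp(ΔG/RT) with R = 1.987×10⁻³ kcal mol⁻¹ K⁻¹ and T = 350 K gives K ≈ 96.8.
Fraction in the lower-energy chair = K/(K+1) = 99.0%.

99.0%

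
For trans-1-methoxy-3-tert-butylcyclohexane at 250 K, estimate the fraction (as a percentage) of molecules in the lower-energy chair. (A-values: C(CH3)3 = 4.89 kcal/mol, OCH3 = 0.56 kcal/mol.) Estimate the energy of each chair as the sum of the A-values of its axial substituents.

C1 and C3 have the same parity, so for the trans isomer the two substituents are one axial and one equatorial in each chair.
Chair I (tert-butyl axial, methoxy equatorial): E = 4.89 kcal/mol; chair II (tert-butyl equatorial, methoxy axial): E = 0.56 kcal/mol.
ΔG = 4.33 kcal/mol between the two chairs.
K = exp(ΔG/RT) with R = 1.987×10⁻³ kcal mol⁻¹ K⁻¹ and T = 250 K gives K ≈ 6.1e+03.
Fraction in the lower-energy chair = K/(K+1) = 100.0%.

100.0%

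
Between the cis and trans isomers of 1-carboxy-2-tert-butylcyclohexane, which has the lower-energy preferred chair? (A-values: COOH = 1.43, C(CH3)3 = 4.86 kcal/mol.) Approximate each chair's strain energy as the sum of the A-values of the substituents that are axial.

At 1,2 positions (parity opposite): cis → (a,e or e,a); trans → (e,e or a,a).
Best chair for cis: E = 1.43 kcal/mol; best chair for trans: E = 0.00 kcal/mol.
The trans isomer is lower by 1.43 kcal/mol.

trans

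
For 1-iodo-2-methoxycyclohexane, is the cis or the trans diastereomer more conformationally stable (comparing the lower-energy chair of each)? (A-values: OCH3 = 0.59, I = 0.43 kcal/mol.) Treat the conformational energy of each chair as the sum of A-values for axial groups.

trans

At 1,2 positions (parity opposite): cis → (a,e or e,a); trans → (e,e or a,a).
Best chair for cis: E = 0.43 kcal/mol; best chair for trans: E = 0.00 kcal/mol.
The trans isomer is lower by 0.43 kcal/mol.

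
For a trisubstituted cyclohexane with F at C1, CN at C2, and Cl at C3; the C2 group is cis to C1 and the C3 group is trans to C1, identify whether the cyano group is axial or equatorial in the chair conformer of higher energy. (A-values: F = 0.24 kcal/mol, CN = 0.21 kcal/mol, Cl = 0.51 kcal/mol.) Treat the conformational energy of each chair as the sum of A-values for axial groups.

Chair I (fluoro axial, cyano equatorial, chloro equatorial): E = 0.24 kcal/mol.
Chair II (fluoro equatorial, cyano axial, chloro axial): E = 0.72 kcal/mol.
Chair II is the less stable (higher-energy) conformer, and in that chair the cyano group is axial.

axial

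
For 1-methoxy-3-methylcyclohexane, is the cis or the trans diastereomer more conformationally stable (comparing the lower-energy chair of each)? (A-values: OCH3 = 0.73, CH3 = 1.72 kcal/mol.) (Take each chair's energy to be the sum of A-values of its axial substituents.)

At 1,3 positions (parity same): cis → (e,e or a,a); trans → (a,e or e,a).
Best chair for cis: E = 0.00 kcal/mol; best chair for trans: E = 0.73 kcal/mol.
The cis isomer is lower by 0.73 kcal/mol.

cis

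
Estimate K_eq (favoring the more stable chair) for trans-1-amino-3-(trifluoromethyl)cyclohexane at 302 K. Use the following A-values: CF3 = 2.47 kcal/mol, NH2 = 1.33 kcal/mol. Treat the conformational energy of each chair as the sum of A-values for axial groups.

C1 and C3 have the same parity, so for the trans isomer the two substituents are one axial and one equatorial in each chair.
Chair I (trifluoromethyl axial, amino equatorial): E = 2.47 kcal/mol; chair II (trifluoromethyl equatorial, amino axial): E = 1.33 kcal/mol.
ΔG = 1.14 kcal/mol between the two chairs.
K = exp(ΔG/RT) with R = 1.987×10⁻³ kcal mol⁻¹ K⁻¹ and T = 302 K gives K ≈ 6.68.

K ≈ 6.68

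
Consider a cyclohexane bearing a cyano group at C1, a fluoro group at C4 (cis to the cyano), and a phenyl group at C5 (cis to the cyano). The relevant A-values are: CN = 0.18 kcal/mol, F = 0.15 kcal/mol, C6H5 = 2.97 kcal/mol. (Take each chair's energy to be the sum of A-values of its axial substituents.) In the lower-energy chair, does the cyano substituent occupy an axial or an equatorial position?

Chair I (cyano axial, fluoro equatorial, phenyl axial): E = 3.15 kcal/mol.
Chair II (cyano equatorial, fluoro axial, phenyl equatorial): E = 0.15 kcal/mol.
Chair II is the more stable (lower-energy) conformer, and in that chair the cyano group is equatorial.

equatorial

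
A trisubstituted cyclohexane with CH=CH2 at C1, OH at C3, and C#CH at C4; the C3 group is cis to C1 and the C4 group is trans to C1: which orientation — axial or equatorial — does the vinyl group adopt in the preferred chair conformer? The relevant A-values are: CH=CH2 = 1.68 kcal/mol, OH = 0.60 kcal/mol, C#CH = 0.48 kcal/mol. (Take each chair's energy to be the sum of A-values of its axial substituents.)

Chair I (vinyl axial, hydroxyl axial, ethynyl axial): E = 2.76 kcal/mol.
Chair II (vinyl equatorial, hydroxyl equatorial, ethynyl equatorial): E = 0.00 kcal/mol.
Chair II is the more stable (lower-energy) conformer, and in that chair the vinyl group is equatorial.

equatorial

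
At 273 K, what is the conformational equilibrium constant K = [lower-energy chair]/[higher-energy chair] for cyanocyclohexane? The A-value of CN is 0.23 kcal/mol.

K ≈ 1.53

One chair has the cyano group axial (E = 0.23 kcal/mol) and the other has it equatorial (E = 0).
ΔG = 0.23 kcal/mol between the two chairs.
K = exp(ΔG/RT) with R = 1.987×10⁻³ kcal mol⁻¹ K⁻¹ and T = 273 K gives K ≈ 1.53.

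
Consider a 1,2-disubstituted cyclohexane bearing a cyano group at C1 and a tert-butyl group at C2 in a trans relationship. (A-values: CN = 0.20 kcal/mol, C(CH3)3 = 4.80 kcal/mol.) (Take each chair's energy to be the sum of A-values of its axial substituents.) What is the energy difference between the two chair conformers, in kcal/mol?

5.00 kcal/mol

C1 and C2 have opposite parity, so for the trans isomer the two substituents are e,e in one chair and a,a in the other.
Chair I (cyano axial, tert-butyl axial): E = 5.00 kcal/mol.
Chair II (cyano equatorial, tert-butyl equatorial): E = 0.00 kcal/mol.
ΔE = 5.00 − 0.00 = 5.00 kcal/mol; chair II is more stable.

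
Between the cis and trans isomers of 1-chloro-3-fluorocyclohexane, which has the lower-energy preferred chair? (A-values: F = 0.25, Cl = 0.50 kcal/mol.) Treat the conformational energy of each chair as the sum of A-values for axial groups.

cis

At 1,3 positions (parity same): cis → (e,e or a,a); trans → (a,e or e,a).
Best chair for cis: E = 0.00 kcal/mol; best chair for trans: E = 0.25 kcal/mol.
The cis isomer is lower by 0.25 kcal/mol.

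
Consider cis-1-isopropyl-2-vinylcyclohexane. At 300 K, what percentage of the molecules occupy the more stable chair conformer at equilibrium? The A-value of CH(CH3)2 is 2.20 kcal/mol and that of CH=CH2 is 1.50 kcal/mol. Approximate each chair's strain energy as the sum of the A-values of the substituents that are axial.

76.4%

C1 and C2 have opposite parity, so for the cis isomer the two substituents are one axial and one equatorial in each chair.
Chair I (isopropyl axial, vinyl equatorial): E = 2.20 kcal/mol; chair II (isopropyl equatorial, vinyl axial): E = 1.50 kcal/mol.
ΔG = 0.70 kcal/mol between the two chairs.
K = exp(ΔG/RT) with R = 1.987×10⁻³ kcal mol⁻¹ K⁻¹ and T = 300 K gives K ≈ 3.24.
Fraction in the lower-energy chair = K/(K+1) = 76.4%.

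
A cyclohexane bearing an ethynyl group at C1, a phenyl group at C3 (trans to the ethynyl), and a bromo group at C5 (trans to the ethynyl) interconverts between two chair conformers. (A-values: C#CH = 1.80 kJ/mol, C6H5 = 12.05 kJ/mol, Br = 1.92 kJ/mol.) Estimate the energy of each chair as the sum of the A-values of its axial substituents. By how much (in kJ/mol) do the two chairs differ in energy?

12.17 kJ/mol

Chair I (ethynyl axial, phenyl equatorial, bromo equatorial): E = 1.80 kJ/mol.
Chair II (ethynyl equatorial, phenyl axial, bromo axial): E = 13.97 kJ/mol.
ΔE = 13.97 − 1.80 = 12.17 kJ/mol; chair I is more stable.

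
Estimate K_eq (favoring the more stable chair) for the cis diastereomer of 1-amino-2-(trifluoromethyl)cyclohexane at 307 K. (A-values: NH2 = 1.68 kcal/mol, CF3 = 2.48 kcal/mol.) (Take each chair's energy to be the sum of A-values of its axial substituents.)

K ≈ 3.71

C1 and C2 have opposite parity, so for the cis isomer the two substituents are one axial and one equatorial in each chair.
Chair I (amino axial, trifluoromethyl equatorial): E = 1.68 kcal/mol; chair II (amino equatorial, trifluoromethyl axial): E = 2.48 kcal/mol.
ΔG = 0.80 kcal/mol between the two chairs.
K = exp(ΔG/RT) with R = 1.987×10⁻³ kcal mol⁻¹ K⁻¹ and T = 307 K gives K ≈ 3.71.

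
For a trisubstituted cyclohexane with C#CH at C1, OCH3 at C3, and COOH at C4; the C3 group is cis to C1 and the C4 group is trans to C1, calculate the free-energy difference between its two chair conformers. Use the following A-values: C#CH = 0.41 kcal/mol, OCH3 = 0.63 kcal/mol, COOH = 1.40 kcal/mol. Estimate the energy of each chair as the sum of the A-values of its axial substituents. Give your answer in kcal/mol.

Chair I (ethynyl axial, methoxy axial, carboxyl axial): E = 2.44 kcal/mol.
Chair II (ethynyl equatorial, methoxy equatorial, carboxyl equatorial): E = 0.00 kcal/mol.
ΔE = 2.44 − 0.00 = 2.44 kcal/mol; chair II is more stable.

2.44 kcal/mol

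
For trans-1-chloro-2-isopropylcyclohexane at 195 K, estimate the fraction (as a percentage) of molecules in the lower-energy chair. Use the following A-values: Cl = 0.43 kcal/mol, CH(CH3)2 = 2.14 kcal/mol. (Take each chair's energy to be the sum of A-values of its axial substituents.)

99.9%

C1 and C2 have opposite parity, so for the trans isomer the two substituents are e,e in one chair and a,a in the other.
Chair I (chloro axial, isopropyl axial): E = 2.57 kcal/mol; chair II (chloro equatorial, isopropyl equatorial): E = 0.00 kcal/mol.
ΔG = 2.57 kcal/mol between the two chairs.
K = exp(ΔG/RT) with R = 1.987×10⁻³ kcal mol⁻¹ K⁻¹ and T = 195 K gives K ≈ 760.
Fraction in the lower-energy chair = K/(K+1) = 99.9%.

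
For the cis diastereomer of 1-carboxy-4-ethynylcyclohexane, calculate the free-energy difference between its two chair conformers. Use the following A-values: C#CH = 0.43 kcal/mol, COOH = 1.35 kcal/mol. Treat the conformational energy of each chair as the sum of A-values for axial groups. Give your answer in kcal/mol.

0.92 kcal/mol

C1 and C4 have opposite parity, so for the cis isomer the two substituents are one axial and one equatorial in each chair.
Chair I (ethynyl axial, carboxyl equatorial): E = 0.43 kcal/mol.
Chair II (ethynyl equatorial, carboxyl axial): E = 1.35 kcal/mol.
ΔE = 1.35 − 0.43 = 0.92 kcal/mol; chair I is more stable.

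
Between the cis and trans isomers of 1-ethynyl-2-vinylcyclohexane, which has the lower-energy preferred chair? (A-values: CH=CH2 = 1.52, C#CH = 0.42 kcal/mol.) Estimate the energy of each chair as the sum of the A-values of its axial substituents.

trans

At 1,2 positions (parity opposite): cis → (a,e or e,a); trans → (e,e or a,a).
Best chair for cis: E = 0.42 kcal/mol; best chair for trans: E = 0.00 kcal/mol.
The trans isomer is lower by 0.42 kcal/mol.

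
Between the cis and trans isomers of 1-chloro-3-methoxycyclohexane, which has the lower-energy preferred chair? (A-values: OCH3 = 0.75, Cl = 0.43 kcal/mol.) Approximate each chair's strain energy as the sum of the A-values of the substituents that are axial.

At 1,3 positions (parity same): cis → (e,e or a,a); trans → (a,e or e,a).
Best chair for cis: E = 0.00 kcal/mol; best chair for trans: E = 0.43 kcal/mol.
The cis isomer is lower by 0.43 kcal/mol.

cis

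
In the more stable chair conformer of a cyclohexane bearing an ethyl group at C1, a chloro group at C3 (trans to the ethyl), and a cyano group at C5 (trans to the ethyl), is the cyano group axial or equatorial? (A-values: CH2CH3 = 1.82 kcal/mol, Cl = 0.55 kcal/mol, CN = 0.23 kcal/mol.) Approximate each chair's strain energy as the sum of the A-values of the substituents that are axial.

Chair I (ethyl axial, chloro equatorial, cyano equatorial): E = 1.82 kcal/mol.
Chair II (ethyl equatorial, chloro axial, cyano axial): E = 0.78 kcal/mol.
Chair II is the more stable (lower-energy) conformer, and in that chair the cyano group is axial.

axial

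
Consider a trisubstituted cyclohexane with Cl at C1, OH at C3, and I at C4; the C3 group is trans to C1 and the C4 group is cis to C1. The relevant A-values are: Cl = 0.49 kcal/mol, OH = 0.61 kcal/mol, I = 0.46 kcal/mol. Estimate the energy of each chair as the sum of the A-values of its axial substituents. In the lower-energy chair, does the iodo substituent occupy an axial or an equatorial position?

Chair I (chloro axial, hydroxyl equatorial, iodo equatorial): E = 0.49 kcal/mol.
Chair II (chloro equatorial, hydroxyl axial, iodo axial): E = 1.07 kcal/mol.
Chair I is the more stable (lower-energy) conformer, and in that chair the iodo group is equatorial.

equatorial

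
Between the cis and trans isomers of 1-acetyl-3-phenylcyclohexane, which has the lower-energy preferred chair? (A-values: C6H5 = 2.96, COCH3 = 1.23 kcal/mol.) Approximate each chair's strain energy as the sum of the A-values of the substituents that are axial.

At 1,3 positions (parity same): cis → (e,e or a,a); trans → (a,e or e,a).
Best chair for cis: E = 0.00 kcal/mol; best chair for trans: E = 1.23 kcal/mol.
The cis isomer is lower by 1.23 kcal/mol.

cis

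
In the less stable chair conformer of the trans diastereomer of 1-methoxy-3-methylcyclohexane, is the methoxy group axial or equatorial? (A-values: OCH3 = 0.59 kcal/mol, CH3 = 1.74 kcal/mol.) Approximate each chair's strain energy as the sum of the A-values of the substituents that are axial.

equatorial

C1 and C3 have the same parity, so for the trans isomer the two substituents are one axial and one equatorial in each chair.
Chair I (methoxy axial, methyl equatorial): E = 0.59 kcal/mol.
Chair II (methoxy equatorial, methyl axial): E = 1.74 kcal/mol.
Chair II is the less stable (higher-energy) conformer, and in that chair the methoxy group is equatorial.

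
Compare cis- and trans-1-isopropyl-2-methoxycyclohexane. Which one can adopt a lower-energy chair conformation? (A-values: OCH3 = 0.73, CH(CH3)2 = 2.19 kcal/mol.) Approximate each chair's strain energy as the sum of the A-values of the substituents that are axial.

At 1,2 positions (parity opposite): cis → (a,e or e,a); trans → (e,e or a,a).
Best chair for cis: E = 0.73 kcal/mol; best chair for trans: E = 0.00 kcal/mol.
The trans isomer is lower by 0.73 kcal/mol.

trans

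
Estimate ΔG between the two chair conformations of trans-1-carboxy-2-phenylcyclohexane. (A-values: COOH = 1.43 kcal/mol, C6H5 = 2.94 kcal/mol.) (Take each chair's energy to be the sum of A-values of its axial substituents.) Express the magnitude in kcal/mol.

C1 and C2 have opposite parity, so for the trans isomer the two substituents are e,e in one chair and a,a in the other.
Chair I (carboxyl axial, phenyl axial): E = 4.37 kcal/mol.
Chair II (carboxyl equatorial, phenyl equatorial): E = 0.00 kcal/mol.
ΔE = 4.37 − 0.00 = 4.37 kcal/mol; chair II is more stable.

4.37 kcal/mol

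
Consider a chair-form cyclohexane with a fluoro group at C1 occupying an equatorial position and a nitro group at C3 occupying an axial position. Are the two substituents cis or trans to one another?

trans

C1 and C3 have the same parity, so their axial bonds point in the same direction.
With same-parity carbons, two substituents on the same face are both axial or both equatorial; opposite faces give one of each.
Here the groups are equatorial/axial → opposite face → trans.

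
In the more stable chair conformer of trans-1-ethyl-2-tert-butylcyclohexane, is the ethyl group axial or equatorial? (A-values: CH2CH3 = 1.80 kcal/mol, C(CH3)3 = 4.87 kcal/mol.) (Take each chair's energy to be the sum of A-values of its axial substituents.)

equatorial

C1 and C2 have opposite parity, so for the trans isomer the two substituents are e,e in one chair and a,a in the other.
Chair I (ethyl axial, tert-butyl axial): E = 6.67 kcal/mol.
Chair II (ethyl equatorial, tert-butyl equatorial): E = 0.00 kcal/mol.
Chair II is the more stable (lower-energy) conformer, and in that chair the ethyl group is equatorial.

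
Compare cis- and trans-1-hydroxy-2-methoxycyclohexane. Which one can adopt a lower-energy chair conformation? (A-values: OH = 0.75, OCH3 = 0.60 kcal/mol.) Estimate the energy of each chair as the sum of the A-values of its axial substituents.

At 1,2 positions (parity opposite): cis → (a,e or e,a); trans → (e,e or a,a).
Best chair for cis: E = 0.60 kcal/mol; best chair for trans: E = 0.00 kcal/mol.
The trans isomer is lower by 0.60 kcal/mol.

trans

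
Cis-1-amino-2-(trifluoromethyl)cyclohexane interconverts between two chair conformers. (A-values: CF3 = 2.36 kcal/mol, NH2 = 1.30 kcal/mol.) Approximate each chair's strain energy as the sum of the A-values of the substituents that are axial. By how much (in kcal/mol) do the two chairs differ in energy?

1.06 kcal/mol

C1 and C2 have opposite parity, so for the cis isomer the two substituents are one axial and one equatorial in each chair.
Chair I (trifluoromethyl axial, amino equatorial): E = 2.36 kcal/mol.
Chair II (trifluoromethyl equatorial, amino axial): E = 1.30 kcal/mol.
ΔE = 2.36 − 1.30 = 1.06 kcal/mol; chair II is more stable.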